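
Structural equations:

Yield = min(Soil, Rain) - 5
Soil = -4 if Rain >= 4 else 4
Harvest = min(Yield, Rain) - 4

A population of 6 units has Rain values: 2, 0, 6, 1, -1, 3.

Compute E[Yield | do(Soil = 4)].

Under do(Soil=4), Soil's equation is replaced by Soil=4 for every unit. Per-unit Yield: -3, -5, -1, -4, -6, -2. Mean = -3.5.

-3.5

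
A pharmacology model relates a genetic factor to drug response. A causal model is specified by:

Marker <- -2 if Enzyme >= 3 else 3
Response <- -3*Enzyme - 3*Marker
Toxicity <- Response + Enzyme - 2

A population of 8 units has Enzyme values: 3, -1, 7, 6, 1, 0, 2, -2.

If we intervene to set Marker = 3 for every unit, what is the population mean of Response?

Under do(Marker=3), Marker's equation is replaced by Marker=3 for every unit. Per-unit Response: -18, -6, -30, -27, -12, -9, -15, -3. Mean = -15.

-15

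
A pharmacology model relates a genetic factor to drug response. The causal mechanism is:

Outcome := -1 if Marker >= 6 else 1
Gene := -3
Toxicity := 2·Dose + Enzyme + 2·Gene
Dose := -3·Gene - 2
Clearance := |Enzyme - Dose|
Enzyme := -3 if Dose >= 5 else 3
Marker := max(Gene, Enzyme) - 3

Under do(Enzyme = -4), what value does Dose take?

7

Under do(Enzyme=-4), the mechanism Enzyme := -3 if Dose >= 5 else 3 is discarded; Enzyme is fixed at -4.
Since Dose is not a descendant of the intervened variable, it is unaffected.
Dose = -3·Gene - 2  [with Gene=-3]  = 7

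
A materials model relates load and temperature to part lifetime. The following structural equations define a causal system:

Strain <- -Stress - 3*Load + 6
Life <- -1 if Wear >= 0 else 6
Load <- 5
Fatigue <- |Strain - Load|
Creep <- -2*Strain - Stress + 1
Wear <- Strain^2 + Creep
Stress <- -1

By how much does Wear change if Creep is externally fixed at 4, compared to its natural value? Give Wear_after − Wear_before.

Intervening sets Creep = 4 and removes its equation (Creep <- -2*Strain - Stress + 1).
Strain = -Stress - 3*Load + 6  [with Stress=-1, Load=5]  = -8
Wear = Strain^2 + Creep  [with Strain=-8, Creep=4]  = 68
Without intervention: Strain = -Stress - 3*Load + 6  [with Stress=-1, Load=5]  = -8; Creep = -2*Strain - Stress + 1  [with Strain=-8, Stress=-1]  = 18; Wear = Strain^2 + Creep  [with Strain=-8, Creep=18]  = 82.
Change = 68 − 82 = -14.

-14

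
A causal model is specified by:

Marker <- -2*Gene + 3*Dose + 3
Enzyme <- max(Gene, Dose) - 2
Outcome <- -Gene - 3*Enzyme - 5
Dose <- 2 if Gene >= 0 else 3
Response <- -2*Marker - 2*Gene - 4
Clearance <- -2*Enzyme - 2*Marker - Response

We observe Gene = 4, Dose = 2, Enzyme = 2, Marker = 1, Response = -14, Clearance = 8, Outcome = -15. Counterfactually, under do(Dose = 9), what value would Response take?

-56

do(Dose=9) replaces the equation Dose <- 2 if Gene >= 0 else 3 with the constant Dose = 9.
Marker = -2*Gene + 3*Dose + 3  [with Gene=4, Dose=9]  = 22
Response = -2*Marker - 2*Gene - 4  [with Marker=22, Gene=4]  = -56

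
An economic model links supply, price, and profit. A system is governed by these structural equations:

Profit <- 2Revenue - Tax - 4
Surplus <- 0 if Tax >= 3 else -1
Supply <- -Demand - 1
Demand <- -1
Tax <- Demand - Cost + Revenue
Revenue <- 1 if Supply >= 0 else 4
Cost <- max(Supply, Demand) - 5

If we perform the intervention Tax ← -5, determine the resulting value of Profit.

The intervention breaks the incoming arrows to Tax: Tax <- Demand - Cost + Revenue no longer applies, and Tax = -5.
Supply = -Demand - 1  [with Demand=-1]  = 0
Revenue = 1 if Supply >= 0 else 4  [with Supply=0]  = 1
Profit = 2Revenue - Tax - 4  [with Revenue=1, Tax=-5]  = 3

3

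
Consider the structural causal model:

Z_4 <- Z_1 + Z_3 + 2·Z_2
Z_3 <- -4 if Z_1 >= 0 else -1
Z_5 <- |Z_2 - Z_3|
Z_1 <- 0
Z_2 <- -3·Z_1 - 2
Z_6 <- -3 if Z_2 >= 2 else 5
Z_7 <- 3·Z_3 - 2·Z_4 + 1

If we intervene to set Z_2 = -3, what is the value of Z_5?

do(Z_2=-3) replaces the equation Z_2 <- -3·Z_1 - 2 with the constant Z_2 = -3.
Z_3 = -4 if Z_1 >= 0 else -1  [with Z_1=0]  = -4
Z_5 = |Z_2 - Z_3|  [with Z_2=-3, Z_3=-4]  = 1

1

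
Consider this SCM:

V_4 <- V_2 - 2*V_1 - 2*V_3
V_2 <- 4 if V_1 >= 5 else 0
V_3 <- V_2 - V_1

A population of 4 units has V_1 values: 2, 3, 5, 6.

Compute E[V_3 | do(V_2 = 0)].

-4

do(V_2=0) breaks V_2's dependence on V_1. With V_2=0 fixed, V_3 across the units is -2, -3, -5, -6, mean -4.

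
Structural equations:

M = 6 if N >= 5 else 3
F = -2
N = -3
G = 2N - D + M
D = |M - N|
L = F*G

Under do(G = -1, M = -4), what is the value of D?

Under do(G = -1, M = -4), each intervened variable's structural equation is replaced by its fixed value.
D = |M - N|  [with M=-4, N=-3]  = 1

1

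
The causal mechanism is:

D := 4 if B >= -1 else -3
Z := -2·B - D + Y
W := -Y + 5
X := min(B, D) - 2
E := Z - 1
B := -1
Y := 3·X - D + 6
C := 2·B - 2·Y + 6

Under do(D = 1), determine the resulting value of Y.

Under do(D=1), the mechanism D := 4 if B >= -1 else -3 is discarded; D is fixed at 1.
X = min(B, D) - 2  [with B=-1, D=1]  = -3
Y = 3·X - D + 6  [with X=-3, D=1]  = -4

-4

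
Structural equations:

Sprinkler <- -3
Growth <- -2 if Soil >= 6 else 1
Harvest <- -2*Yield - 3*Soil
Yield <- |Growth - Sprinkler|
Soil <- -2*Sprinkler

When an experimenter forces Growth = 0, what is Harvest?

do(Growth=0) replaces the equation Growth <- -2 if Soil >= 6 else 1 with the constant Growth = 0.
Soil = -2*Sprinkler  [with Sprinkler=-3]  = 6
Yield = |Growth - Sprinkler|  [with Growth=0, Sprinkler=-3]  = 3
Harvest = -2*Yield - 3*Soil  [with Yield=3, Soil=6]  = -24

-24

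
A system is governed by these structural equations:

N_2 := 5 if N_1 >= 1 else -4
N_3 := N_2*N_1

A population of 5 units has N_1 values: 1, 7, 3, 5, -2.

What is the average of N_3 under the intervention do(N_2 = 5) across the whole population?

14

Under do(N_2=5), N_2's equation is replaced by N_2=5 for every unit. Per-unit N_3: 5, 35, 15, 25, -10. Mean = 14.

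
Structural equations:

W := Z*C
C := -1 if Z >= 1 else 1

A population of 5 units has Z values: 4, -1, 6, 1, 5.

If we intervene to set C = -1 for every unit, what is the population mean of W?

do(C=-1) breaks C's dependence on Z. With C=-1 fixed, W across the units is -4, 1, -6, -1, -5, mean -3.

-3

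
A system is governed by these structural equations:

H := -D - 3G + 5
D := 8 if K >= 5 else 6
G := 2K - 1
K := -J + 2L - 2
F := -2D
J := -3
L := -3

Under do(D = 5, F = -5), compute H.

Under do(D = 5, F = -5), each intervened variable's structural equation is replaced by its fixed value.
K = -J + 2L - 2  [with J=-3, L=-3]  = -5
G = 2K - 1  [with K=-5]  = -11
H = -D - 3G + 5  [with D=5, G=-11]  = 33

33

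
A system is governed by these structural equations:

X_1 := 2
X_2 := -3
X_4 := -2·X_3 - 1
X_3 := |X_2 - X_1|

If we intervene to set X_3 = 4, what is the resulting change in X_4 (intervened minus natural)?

2

The intervention breaks the incoming arrows to X_3: X_3 := |X_2 - X_1| no longer applies, and X_3 = 4.
X_4 = -2·X_3 - 1  [with X_3=4]  = -9
Without intervention: X_3 = |X_2 - X_1|  [with X_2=-3, X_1=2]  = 5; X_4 = -2·X_3 - 1  [with X_3=5]  = -11.
Change = -9 − (-11) = 2.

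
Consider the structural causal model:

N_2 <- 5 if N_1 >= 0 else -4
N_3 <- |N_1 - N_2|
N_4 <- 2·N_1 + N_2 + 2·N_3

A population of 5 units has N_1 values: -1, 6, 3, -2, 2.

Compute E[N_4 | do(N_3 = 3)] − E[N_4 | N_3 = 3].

do(N_3=3) breaks N_3's dependence on N_1. With N_3=3 fixed, N_4 across the units is 0, 23, 17, -2, 15, mean 10.6.
Conditioning on N_3=3 selects the 2 unit(s) with N_1 ∈ {-1, 2}. Their N_4 values: 0, 15. Mean = 7.5.
Difference = 10.6 − 7.5 = 3.1.

3.1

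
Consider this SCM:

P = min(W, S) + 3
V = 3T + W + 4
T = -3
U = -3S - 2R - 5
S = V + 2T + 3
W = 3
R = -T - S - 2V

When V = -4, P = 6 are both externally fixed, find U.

Under do(V = -4, P = 6), each intervened variable's structural equation is replaced by its fixed value.
S = V + 2T + 3  [with V=-4, T=-3]  = -7
R = -T - S - 2V  [with T=-3, S=-7, V=-4]  = 18
U = -3S - 2R - 5  [with S=-7, R=18]  = -20

-20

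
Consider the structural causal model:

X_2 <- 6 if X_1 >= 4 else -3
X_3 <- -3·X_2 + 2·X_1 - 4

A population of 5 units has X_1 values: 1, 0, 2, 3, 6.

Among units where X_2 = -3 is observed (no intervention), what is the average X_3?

Observing X_2=-3 restricts to units where X_2's equation naturally yields -3: X_1 ∈ {1, 0, 2, 3}. In that subpopulation X_3 = 7, 5, 9, 11, mean 8.

8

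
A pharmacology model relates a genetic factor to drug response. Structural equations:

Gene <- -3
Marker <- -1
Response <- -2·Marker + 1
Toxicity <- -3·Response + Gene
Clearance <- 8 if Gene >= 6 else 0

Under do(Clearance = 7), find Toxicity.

-12

The intervention breaks the incoming arrows to Clearance: Clearance <- 8 if Gene >= 6 else 0 no longer applies, and Clearance = 7.
Since Toxicity is not a descendant of the intervened variable, it is unaffected.
Response = -2·Marker + 1  [with Marker=-1]  = 3
Toxicity = -3·Response + Gene  [with Response=3, Gene=-3]  = -12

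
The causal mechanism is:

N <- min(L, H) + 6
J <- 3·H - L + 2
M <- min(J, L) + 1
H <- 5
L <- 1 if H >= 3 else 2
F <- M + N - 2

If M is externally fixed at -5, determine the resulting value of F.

0

Under do(M=-5), the mechanism M <- min(J, L) + 1 is discarded; M is fixed at -5.
L = 1 if H >= 3 else 2  [with H=5]  = 1
N = min(L, H) + 6  [with L=1, H=5]  = 7
F = M + N - 2  [with M=-5, N=7]  = 0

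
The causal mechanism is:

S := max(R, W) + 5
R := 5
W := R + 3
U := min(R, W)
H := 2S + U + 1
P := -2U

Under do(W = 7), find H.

do(W=7) replaces the equation W := R + 3 with the constant W = 7.
U = min(R, W)  [with R=5, W=7]  = 5
S = max(R, W) + 5  [with R=5, W=7]  = 12
H = 2S + U + 1  [with S=12, U=5]  = 30

30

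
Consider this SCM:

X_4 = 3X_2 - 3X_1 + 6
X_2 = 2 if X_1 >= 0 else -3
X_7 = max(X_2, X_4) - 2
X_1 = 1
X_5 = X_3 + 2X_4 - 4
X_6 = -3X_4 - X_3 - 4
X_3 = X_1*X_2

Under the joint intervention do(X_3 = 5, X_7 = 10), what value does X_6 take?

-36

Under do(X_3 = 5, X_7 = 10), each intervened variable's structural equation is replaced by its fixed value.
X_2 = 2 if X_1 >= 0 else -3  [with X_1=1]  = 2
X_4 = 3X_2 - 3X_1 + 6  [with X_2=2, X_1=1]  = 9
X_6 = -3X_4 - X_3 - 4  [with X_4=9, X_3=5]  = -36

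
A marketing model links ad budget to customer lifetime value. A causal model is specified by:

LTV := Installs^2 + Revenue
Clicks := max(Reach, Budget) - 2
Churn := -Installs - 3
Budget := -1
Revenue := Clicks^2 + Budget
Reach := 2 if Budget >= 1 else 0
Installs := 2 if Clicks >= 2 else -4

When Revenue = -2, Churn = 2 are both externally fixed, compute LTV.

Setting Revenue = -2, Churn = 2 by intervention discards those variables' equations.
Reach = 2 if Budget >= 1 else 0  [with Budget=-1]  = 0
Clicks = max(Reach, Budget) - 2  [with Reach=0, Budget=-1]  = -2
Installs = 2 if Clicks >= 2 else -4  [with Clicks=-2]  = -4
LTV = Installs^2 + Revenue  [with Installs=-4, Revenue=-2]  = 14

14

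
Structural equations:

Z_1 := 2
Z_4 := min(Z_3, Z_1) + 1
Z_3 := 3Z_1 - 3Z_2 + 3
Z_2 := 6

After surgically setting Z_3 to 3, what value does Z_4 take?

The intervention breaks the incoming arrows to Z_3: Z_3 := 3Z_1 - 3Z_2 + 3 no longer applies, and Z_3 = 3.
Z_4 = min(Z_3, Z_1) + 1  [with Z_3=3, Z_1=2]  = 3

3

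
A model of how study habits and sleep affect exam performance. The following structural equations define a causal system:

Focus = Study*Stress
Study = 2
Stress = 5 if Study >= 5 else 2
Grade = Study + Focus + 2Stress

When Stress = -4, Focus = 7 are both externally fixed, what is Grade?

1

Setting Stress = -4, Focus = 7 by intervention discards those variables' equations.
Grade = Study + Focus + 2Stress  [with Study=2, Focus=7, Stress=-4]  = 1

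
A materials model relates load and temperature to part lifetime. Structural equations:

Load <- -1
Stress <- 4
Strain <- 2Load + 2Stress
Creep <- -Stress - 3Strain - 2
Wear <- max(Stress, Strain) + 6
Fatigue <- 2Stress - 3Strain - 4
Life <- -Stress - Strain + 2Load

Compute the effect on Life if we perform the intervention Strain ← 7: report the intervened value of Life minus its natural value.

-1

The intervention breaks the incoming arrows to Strain: Strain <- 2Load + 2Stress no longer applies, and Strain = 7.
Life = -Stress - Strain + 2Load  [with Stress=4, Strain=7, Load=-1]  = -13
Without intervention: Strain = 2Load + 2Stress  [with Load=-1, Stress=4]  = 6; Life = -Stress - Strain + 2Load  [with Stress=4, Strain=6, Load=-1]  = -12.
Change = -13 − (-12) = -1.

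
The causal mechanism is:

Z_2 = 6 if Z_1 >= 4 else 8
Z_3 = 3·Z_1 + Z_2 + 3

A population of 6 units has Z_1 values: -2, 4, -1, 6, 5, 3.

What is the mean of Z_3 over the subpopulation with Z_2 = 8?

11

E[Z_3|Z_2=8] averages over only the 3 units with Z_2=8 (Z_1 = -2, -1, 3): Z_3 = 5, 8, 20, mean 11.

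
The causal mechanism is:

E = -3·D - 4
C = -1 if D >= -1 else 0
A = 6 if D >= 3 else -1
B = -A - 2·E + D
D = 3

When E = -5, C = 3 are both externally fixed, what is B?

7

The joint intervention fixes E = -5, C = 3, removing each variable's own equation.
A = 6 if D >= 3 else -1  [with D=3]  = 6
B = -A - 2·E + D  [with A=6, E=-5, D=3]  = 7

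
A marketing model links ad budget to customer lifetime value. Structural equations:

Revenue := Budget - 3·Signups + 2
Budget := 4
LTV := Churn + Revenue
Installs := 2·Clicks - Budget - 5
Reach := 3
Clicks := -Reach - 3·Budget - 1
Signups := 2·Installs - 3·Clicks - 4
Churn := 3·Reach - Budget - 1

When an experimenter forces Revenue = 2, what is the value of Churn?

4

Intervening sets Revenue = 2 and removes its equation (Revenue := Budget - 3·Signups + 2).
Since Churn is not a descendant of the intervened variable, it is unaffected.
Churn = 3·Reach - Budget - 1  [with Reach=3, Budget=4]  = 4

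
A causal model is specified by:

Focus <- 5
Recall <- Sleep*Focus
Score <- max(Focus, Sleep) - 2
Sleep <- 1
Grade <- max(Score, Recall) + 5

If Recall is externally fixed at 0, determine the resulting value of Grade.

Intervening sets Recall = 0 and removes its equation (Recall <- Sleep*Focus).
Score = max(Focus, Sleep) - 2  [with Focus=5, Sleep=1]  = 3
Grade = max(Score, Recall) + 5  [with Score=3, Recall=0]  = 8

8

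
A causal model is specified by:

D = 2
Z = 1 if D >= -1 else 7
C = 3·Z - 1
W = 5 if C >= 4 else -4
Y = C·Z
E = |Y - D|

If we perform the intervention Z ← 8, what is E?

Under do(Z=8), the mechanism Z = 1 if D >= -1 else 7 is discarded; Z is fixed at 8.
C = 3·Z - 1  [with Z=8]  = 23
Y = C·Z  [with C=23, Z=8]  = 184
E = |Y - D|  [with Y=184, D=2]  = 182

182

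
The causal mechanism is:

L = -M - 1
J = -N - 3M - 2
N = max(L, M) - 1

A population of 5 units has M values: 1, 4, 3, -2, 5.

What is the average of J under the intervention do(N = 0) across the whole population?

Every unit gets N=0 under the intervention. J values become -5, -14, -11, 4, -17; E[J|do(N=0)] = -8.6.

-8.6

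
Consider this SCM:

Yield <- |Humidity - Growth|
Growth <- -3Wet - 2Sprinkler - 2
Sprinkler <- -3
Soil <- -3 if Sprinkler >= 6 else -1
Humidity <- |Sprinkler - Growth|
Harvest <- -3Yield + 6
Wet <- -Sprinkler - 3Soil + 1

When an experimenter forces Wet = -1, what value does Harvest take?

The intervention breaks the incoming arrows to Wet: Wet <- -Sprinkler - 3Soil + 1 no longer applies, and Wet = -1.
Growth = -3Wet - 2Sprinkler - 2  [with Wet=-1, Sprinkler=-3]  = 7
Humidity = |Sprinkler - Growth|  [with Sprinkler=-3, Growth=7]  = 10
Yield = |Humidity - Growth|  [with Humidity=10, Growth=7]  = 3
Harvest = -3Yield + 6  [with Yield=3]  = -3

-3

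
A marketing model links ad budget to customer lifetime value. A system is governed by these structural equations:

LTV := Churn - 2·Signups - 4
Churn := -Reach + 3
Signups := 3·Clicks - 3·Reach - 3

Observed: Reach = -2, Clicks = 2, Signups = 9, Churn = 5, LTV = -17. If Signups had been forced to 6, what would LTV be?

-11

do(Signups=6) replaces the equation Signups := 3·Clicks - 3·Reach - 3 with the constant Signups = 6.
Churn = -Reach + 3  [with Reach=-2]  = 5
LTV = Churn - 2·Signups - 4  [with Churn=5, Signups=6]  = -11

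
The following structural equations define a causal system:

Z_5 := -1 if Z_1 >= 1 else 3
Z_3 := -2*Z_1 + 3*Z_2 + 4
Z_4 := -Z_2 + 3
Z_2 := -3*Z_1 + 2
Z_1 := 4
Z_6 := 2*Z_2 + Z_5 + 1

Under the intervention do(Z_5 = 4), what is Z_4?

The intervention breaks the incoming arrows to Z_5: Z_5 := -1 if Z_1 >= 1 else 3 no longer applies, and Z_5 = 4.
Since Z_4 is not a descendant of the intervened variable, it is unaffected.
Z_2 = -3*Z_1 + 2  [with Z_1=4]  = -10
Z_4 = -Z_2 + 3  [with Z_2=-10]  = 13

13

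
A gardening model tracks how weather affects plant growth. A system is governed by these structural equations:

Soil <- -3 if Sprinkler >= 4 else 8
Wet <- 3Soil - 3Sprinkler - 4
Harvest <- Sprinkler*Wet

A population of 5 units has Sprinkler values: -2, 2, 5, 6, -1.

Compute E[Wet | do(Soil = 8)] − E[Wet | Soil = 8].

Under do(Soil=8), Soil's equation is replaced by Soil=8 for every unit. Per-unit Wet: 26, 14, 5, 2, 23. Mean = 14.
E[Wet|Soil=8] averages over only the 3 units with Soil=8 (Sprinkler = -2, 2, -1): Wet = 26, 14, 23, mean 21.
Difference = 14 − 21 = -7.

-7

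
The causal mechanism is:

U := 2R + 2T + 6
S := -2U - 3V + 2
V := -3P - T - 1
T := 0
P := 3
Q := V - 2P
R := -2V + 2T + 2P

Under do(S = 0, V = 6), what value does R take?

The joint intervention fixes S = 0, V = 6, removing each variable's own equation.
R = -2V + 2T + 2P  [with V=6, T=0, P=3]  = -6

-6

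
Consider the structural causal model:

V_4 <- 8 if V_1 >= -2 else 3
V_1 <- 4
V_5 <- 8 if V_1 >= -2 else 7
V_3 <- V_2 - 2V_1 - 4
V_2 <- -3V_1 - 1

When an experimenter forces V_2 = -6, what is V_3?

-18

The intervention breaks the incoming arrows to V_2: V_2 <- -3V_1 - 1 no longer applies, and V_2 = -6.
V_3 = V_2 - 2V_1 - 4  [with V_2=-6, V_1=4]  = -18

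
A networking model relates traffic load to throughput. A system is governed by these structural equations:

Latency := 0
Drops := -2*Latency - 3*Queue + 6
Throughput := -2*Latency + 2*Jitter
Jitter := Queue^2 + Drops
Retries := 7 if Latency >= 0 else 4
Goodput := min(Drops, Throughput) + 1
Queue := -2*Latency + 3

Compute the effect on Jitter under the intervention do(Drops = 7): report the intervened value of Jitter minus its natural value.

do(Drops=7) replaces the equation Drops := -2*Latency - 3*Queue + 6 with the constant Drops = 7.
Queue = -2*Latency + 3  [with Latency=0]  = 3
Jitter = Queue^2 + Drops  [with Queue=3, Drops=7]  = 16
Without intervention: Queue = -2*Latency + 3  [with Latency=0]  = 3; Drops = -2*Latency - 3*Queue + 6  [with Latency=0, Queue=3]  = -3; Jitter = Queue^2 + Drops  [with Queue=3, Drops=-3]  = 6.
Change = 16 − 6 = 10.

10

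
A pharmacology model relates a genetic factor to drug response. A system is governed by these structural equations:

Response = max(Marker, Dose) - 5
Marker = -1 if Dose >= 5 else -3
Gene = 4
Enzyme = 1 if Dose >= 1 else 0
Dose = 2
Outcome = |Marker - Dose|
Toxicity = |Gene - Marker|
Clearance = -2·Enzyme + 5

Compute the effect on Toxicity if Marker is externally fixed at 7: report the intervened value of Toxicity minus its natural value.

-4

Under do(Marker=7), the mechanism Marker = -1 if Dose >= 5 else -3 is discarded; Marker is fixed at 7.
Toxicity = |Gene - Marker|  [with Gene=4, Marker=7]  = 3
Without intervention: Marker = -1 if Dose >= 5 else -3  [with Dose=2]  = -3; Toxicity = |Gene - Marker|  [with Gene=4, Marker=-3]  = 7.
Change = 3 − 7 = -4.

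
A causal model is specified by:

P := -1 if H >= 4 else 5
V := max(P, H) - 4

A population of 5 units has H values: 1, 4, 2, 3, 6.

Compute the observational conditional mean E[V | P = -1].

1

E[V|P=-1] averages over only the 2 units with P=-1 (H = 4, 6): V = 0, 2, mean 1.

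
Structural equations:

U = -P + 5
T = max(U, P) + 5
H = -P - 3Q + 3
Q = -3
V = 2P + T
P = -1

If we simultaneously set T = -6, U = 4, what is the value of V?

Setting T = -6, U = 4 by intervention discards those variables' equations.
V = 2P + T  [with P=-1, T=-6]  = -8

-8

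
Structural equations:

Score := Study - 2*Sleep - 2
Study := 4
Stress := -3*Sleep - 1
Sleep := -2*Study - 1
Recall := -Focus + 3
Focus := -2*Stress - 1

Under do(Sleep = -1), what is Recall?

8

Under do(Sleep=-1), the mechanism Sleep := -2*Study - 1 is discarded; Sleep is fixed at -1.
Stress = -3*Sleep - 1  [with Sleep=-1]  = 2
Focus = -2*Stress - 1  [with Stress=2]  = -5
Recall = -Focus + 3  [with Focus=-5]  = 8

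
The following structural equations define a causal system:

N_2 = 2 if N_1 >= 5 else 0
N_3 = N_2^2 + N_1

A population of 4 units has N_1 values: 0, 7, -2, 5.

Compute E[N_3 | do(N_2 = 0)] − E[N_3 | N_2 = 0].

The intervention sets N_2=0 in all 4 units regardless of N_1. Recomputing N_3 per unit gives 0, 7, -2, 5; average 2.5.
Observing N_2=0 restricts to units where N_2's equation naturally yields 0: N_1 ∈ {0, -2}. In that subpopulation N_3 = 0, -2, mean -1.
Difference = 2.5 − (-1) = 3.5.

3.5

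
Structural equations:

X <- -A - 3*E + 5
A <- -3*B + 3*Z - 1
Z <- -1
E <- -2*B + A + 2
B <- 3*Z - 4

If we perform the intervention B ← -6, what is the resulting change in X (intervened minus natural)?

do(B=-6) replaces the equation B <- 3*Z - 4 with the constant B = -6.
A = -3*B + 3*Z - 1  [with B=-6, Z=-1]  = 14
E = -2*B + A + 2  [with B=-6, A=14]  = 28
X = -A - 3*E + 5  [with A=14, E=28]  = -93
Without intervention: B = 3*Z - 4  [with Z=-1]  = -7; A = -3*B + 3*Z - 1  [with B=-7, Z=-1]  = 17; E = -2*B + A + 2  [with B=-7, A=17]  = 33; X = -A - 3*E + 5  [with A=17, E=33]  = -111.
Change = -93 − (-111) = 18.

18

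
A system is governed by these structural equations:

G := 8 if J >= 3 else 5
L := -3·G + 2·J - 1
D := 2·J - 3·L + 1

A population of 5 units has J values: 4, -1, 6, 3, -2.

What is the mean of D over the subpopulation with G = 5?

Observing G=5 restricts to units where G's equation naturally yields 5: J ∈ {-1, -2}. In that subpopulation D = 53, 57, mean 55.

55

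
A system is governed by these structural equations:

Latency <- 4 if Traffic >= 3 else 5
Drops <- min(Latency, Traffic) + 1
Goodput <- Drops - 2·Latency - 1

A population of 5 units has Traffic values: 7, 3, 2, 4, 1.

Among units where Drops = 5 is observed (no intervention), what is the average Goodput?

Conditioning on Drops=5 selects the 2 unit(s) with Traffic ∈ {7, 4}. Their Goodput values: -4, -4. Mean = -4.

-4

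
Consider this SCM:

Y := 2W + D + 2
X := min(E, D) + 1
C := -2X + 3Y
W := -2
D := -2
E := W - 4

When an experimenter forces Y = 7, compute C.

31

The intervention breaks the incoming arrows to Y: Y := 2W + D + 2 no longer applies, and Y = 7.
E = W - 4  [with W=-2]  = -6
X = min(E, D) + 1  [with E=-6, D=-2]  = -5
C = -2X + 3Y  [with X=-5, Y=7]  = 31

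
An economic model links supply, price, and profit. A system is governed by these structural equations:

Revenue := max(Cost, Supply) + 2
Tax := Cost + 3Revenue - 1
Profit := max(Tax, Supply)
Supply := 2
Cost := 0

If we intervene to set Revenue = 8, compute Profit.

23

do(Revenue=8) replaces the equation Revenue := max(Cost, Supply) + 2 with the constant Revenue = 8.
Tax = Cost + 3Revenue - 1  [with Cost=0, Revenue=8]  = 23
Profit = max(Tax, Supply)  [with Tax=23, Supply=2]  = 23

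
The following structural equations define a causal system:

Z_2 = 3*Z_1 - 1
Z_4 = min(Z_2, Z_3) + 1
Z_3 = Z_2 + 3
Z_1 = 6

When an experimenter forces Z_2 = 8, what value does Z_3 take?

11

The intervention breaks the incoming arrows to Z_2: Z_2 = 3*Z_1 - 1 no longer applies, and Z_2 = 8.
Z_3 = Z_2 + 3  [with Z_2=8]  = 11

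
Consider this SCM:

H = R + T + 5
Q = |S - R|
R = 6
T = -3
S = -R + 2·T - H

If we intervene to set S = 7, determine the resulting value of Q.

Intervening sets S = 7 and removes its equation (S = -R + 2·T - H).
Q = |S - R|  [with S=7, R=6]  = 1

1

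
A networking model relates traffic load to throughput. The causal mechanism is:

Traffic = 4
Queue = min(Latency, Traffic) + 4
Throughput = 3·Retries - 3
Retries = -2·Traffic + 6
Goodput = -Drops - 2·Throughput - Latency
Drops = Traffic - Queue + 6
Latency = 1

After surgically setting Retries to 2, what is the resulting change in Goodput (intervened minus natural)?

Under do(Retries=2), the mechanism Retries = -2·Traffic + 6 is discarded; Retries is fixed at 2.
Queue = min(Latency, Traffic) + 4  [with Latency=1, Traffic=4]  = 5
Drops = Traffic - Queue + 6  [with Traffic=4, Queue=5]  = 5
Throughput = 3·Retries - 3  [with Retries=2]  = 3
Goodput = -Drops - 2·Throughput - Latency  [with Drops=5, Throughput=3, Latency=1]  = -12
Without intervention: Queue = min(Latency, Traffic) + 4  [with Latency=1, Traffic=4]  = 5; Drops = Traffic - Queue + 6  [with Traffic=4, Queue=5]  = 5; Retries = -2·Traffic + 6  [with Traffic=4]  = -2; Throughput = 3·Retries - 3  [with Retries=-2]  = -9; Goodput = -Drops - 2·Throughput - Latency  [with Drops=5, Throughput=-9, Latency=1]  = 12.
Change = -12 − 12 = -24.

-24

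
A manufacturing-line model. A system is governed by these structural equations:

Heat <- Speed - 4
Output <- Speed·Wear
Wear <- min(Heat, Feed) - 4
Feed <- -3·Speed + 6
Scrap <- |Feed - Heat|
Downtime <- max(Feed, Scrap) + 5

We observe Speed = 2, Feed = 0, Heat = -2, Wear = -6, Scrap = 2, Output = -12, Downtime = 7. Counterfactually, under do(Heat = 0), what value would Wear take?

The intervention breaks the incoming arrows to Heat: Heat <- Speed - 4 no longer applies, and Heat = 0.
Feed = -3·Speed + 6  [with Speed=2]  = 0
Wear = min(Heat, Feed) - 4  [with Heat=0, Feed=0]  = -4

-4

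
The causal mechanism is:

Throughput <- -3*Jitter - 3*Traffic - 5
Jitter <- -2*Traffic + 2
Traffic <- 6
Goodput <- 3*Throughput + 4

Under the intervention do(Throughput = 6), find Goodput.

22

The intervention breaks the incoming arrows to Throughput: Throughput <- -3*Jitter - 3*Traffic - 5 no longer applies, and Throughput = 6.
Goodput = 3*Throughput + 4  [with Throughput=6]  = 22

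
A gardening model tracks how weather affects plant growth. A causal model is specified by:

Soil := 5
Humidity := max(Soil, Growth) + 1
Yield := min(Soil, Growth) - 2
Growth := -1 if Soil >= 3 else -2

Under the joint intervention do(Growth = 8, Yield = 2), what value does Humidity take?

The joint intervention fixes Growth = 8, Yield = 2, removing each variable's own equation.
Humidity = max(Soil, Growth) + 1  [with Soil=5, Growth=8]  = 9

9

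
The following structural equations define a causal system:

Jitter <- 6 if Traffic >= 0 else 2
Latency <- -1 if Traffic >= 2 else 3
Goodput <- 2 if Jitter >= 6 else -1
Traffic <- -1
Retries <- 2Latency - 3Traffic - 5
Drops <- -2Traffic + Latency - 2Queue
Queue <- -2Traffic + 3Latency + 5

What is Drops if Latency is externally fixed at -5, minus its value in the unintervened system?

40

Under do(Latency=-5), the mechanism Latency <- -1 if Traffic >= 2 else 3 is discarded; Latency is fixed at -5.
Queue = -2Traffic + 3Latency + 5  [with Traffic=-1, Latency=-5]  = -8
Drops = -2Traffic + Latency - 2Queue  [with Traffic=-1, Latency=-5, Queue=-8]  = 13
Without intervention: Latency = -1 if Traffic >= 2 else 3  [with Traffic=-1]  = 3; Queue = -2Traffic + 3Latency + 5  [with Traffic=-1, Latency=3]  = 16; Drops = -2Traffic + Latency - 2Queue  [with Traffic=-1, Latency=3, Queue=16]  = -27.
Change = 13 − (-27) = 40.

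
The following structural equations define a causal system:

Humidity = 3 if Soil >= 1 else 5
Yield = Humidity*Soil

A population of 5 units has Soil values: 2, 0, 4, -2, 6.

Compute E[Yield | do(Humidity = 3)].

Under do(Humidity=3), Humidity's equation is replaced by Humidity=3 for every unit. Per-unit Yield: 6, 0, 12, -6, 18. Mean = 6.

6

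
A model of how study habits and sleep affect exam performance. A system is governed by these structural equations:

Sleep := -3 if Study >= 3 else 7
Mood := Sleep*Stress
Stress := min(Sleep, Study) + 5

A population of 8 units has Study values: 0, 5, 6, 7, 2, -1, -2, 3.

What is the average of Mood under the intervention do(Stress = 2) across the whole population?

do(Stress=2) breaks Stress's dependence on Study. With Stress=2 fixed, Mood across the units is 14, -6, -6, -6, 14, 14, 14, -6, mean 4.

4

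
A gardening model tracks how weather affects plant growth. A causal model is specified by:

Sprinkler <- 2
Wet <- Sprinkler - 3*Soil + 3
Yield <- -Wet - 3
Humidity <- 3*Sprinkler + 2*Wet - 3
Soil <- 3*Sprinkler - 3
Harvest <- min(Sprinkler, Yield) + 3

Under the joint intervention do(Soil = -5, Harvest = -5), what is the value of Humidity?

The joint intervention fixes Soil = -5, Harvest = -5, removing each variable's own equation.
Wet = Sprinkler - 3*Soil + 3  [with Sprinkler=2, Soil=-5]  = 20
Humidity = 3*Sprinkler + 2*Wet - 3  [with Sprinkler=2, Wet=20]  = 43

43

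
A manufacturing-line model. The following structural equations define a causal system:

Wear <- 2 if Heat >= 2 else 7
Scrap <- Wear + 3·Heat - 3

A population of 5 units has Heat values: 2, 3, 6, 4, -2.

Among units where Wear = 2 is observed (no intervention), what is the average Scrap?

Conditioning on Wear=2 selects the 4 unit(s) with Heat ∈ {2, 3, 6, 4}. Their Scrap values: 5, 8, 17, 11. Mean = 10.25.

10.25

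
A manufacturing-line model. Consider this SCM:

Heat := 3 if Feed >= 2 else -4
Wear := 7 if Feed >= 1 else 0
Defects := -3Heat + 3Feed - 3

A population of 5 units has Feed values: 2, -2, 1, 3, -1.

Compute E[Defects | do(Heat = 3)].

Every unit gets Heat=3 under the intervention. Defects values become -6, -18, -9, -3, -15; E[Defects|do(Heat=3)] = -10.2.

-10.2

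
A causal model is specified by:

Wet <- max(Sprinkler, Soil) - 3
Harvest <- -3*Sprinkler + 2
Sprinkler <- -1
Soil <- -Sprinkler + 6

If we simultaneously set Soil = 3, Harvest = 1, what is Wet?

0

The joint intervention fixes Soil = 3, Harvest = 1, removing each variable's own equation.
Wet = max(Sprinkler, Soil) - 3  [with Sprinkler=-1, Soil=3]  = 0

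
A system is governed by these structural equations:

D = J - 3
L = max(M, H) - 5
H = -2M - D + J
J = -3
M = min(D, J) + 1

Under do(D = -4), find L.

do(D=-4) replaces the equation D = J - 3 with the constant D = -4.
M = min(D, J) + 1  [with D=-4, J=-3]  = -3
H = -2M - D + J  [with M=-3, D=-4, J=-3]  = 7
L = max(M, H) - 5  [with M=-3, H=7]  = 2

2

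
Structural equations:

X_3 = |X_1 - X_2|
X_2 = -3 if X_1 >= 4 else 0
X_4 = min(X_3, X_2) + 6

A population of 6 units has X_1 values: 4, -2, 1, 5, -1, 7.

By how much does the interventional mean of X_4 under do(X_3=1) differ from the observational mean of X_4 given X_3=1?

The intervention sets X_3=1 in all 6 units regardless of X_1. Recomputing X_4 per unit gives 3, 6, 6, 3, 6, 3; average 4.5.
Conditioning on X_3=1 selects the 2 unit(s) with X_1 ∈ {1, -1}. Their X_4 values: 6, 6. Mean = 6.
Difference = 4.5 − 6 = -1.5.

-1.5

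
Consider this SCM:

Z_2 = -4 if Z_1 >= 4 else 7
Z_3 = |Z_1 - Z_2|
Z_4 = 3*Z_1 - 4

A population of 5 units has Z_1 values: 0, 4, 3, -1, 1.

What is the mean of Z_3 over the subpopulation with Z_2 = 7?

6.25

Observing Z_2=7 restricts to units where Z_2's equation naturally yields 7: Z_1 ∈ {0, 3, -1, 1}. In that subpopulation Z_3 = 7, 4, 8, 6, mean 6.25.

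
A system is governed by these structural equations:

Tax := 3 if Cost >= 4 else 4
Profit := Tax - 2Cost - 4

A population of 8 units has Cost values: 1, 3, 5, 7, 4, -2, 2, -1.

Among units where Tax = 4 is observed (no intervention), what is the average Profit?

E[Profit|Tax=4] averages over only the 5 units with Tax=4 (Cost = 1, 3, -2, 2, -1): Profit = -2, -6, 4, -4, 2, mean -1.2.

-1.2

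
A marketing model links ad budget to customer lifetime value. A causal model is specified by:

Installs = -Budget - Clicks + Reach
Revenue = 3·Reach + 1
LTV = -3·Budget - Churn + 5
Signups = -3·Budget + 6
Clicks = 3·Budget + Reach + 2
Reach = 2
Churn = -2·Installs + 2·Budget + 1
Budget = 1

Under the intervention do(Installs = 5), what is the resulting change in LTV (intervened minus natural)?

22

do(Installs=5) replaces the equation Installs = -Budget - Clicks + Reach with the constant Installs = 5.
Churn = -2·Installs + 2·Budget + 1  [with Installs=5, Budget=1]  = -7
LTV = -3·Budget - Churn + 5  [with Budget=1, Churn=-7]  = 9
Without intervention: Clicks = 3·Budget + Reach + 2  [with Budget=1, Reach=2]  = 7; Installs = -Budget - Clicks + Reach  [with Budget=1, Clicks=7, Reach=2]  = -6; Churn = -2·Installs + 2·Budget + 1  [with Installs=-6, Budget=1]  = 15; LTV = -3·Budget - Churn + 5  [with Budget=1, Churn=15]  = -13.
Change = 9 − (-13) = 22.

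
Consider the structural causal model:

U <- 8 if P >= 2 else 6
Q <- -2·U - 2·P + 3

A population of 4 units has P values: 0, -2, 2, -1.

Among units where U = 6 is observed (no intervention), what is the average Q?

Observing U=6 restricts to units where U's equation naturally yields 6: P ∈ {0, -2, -1}. In that subpopulation Q = -9, -5, -7, mean -7.

-7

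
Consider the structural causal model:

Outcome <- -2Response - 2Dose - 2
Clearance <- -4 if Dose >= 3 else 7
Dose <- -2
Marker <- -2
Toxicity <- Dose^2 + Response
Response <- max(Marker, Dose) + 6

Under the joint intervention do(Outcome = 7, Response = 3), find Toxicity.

Under do(Outcome = 7, Response = 3), each intervened variable's structural equation is replaced by its fixed value.
Toxicity = Dose^2 + Response  [with Dose=-2, Response=3]  = 7

7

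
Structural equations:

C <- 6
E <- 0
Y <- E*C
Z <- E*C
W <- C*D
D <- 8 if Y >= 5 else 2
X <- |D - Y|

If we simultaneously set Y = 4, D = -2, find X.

6

Under do(Y = 4, D = -2), each intervened variable's structural equation is replaced by its fixed value.
X = |D - Y|  [with D=-2, Y=4]  = 6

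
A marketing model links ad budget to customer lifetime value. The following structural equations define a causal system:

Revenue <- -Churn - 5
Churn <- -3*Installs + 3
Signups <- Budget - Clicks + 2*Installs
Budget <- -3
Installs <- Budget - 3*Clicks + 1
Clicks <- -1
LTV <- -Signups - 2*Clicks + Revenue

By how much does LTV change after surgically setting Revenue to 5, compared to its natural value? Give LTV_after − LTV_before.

Intervening sets Revenue = 5 and removes its equation (Revenue <- -Churn - 5).
Installs = Budget - 3*Clicks + 1  [with Budget=-3, Clicks=-1]  = 1
Signups = Budget - Clicks + 2*Installs  [with Budget=-3, Clicks=-1, Installs=1]  = 0
LTV = -Signups - 2*Clicks + Revenue  [with Signups=0, Clicks=-1, Revenue=5]  = 7
Without intervention: Installs = Budget - 3*Clicks + 1  [with Budget=-3, Clicks=-1]  = 1; Signups = Budget - Clicks + 2*Installs  [with Budget=-3, Clicks=-1, Installs=1]  = 0; Churn = -3*Installs + 3  [with Installs=1]  = 0; Revenue = -Churn - 5  [with Churn=0]  = -5; LTV = -Signups - 2*Clicks + Revenue  [with Signups=0, Clicks=-1, Revenue=-5]  = -3.
Change = 7 − (-3) = 10.

10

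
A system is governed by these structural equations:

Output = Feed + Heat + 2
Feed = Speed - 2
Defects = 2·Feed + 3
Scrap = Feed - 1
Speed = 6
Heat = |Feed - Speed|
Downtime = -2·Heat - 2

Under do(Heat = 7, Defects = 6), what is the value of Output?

Setting Heat = 7, Defects = 6 by intervention discards those variables' equations.
Feed = Speed - 2  [with Speed=6]  = 4
Output = Feed + Heat + 2  [with Feed=4, Heat=7]  = 13

13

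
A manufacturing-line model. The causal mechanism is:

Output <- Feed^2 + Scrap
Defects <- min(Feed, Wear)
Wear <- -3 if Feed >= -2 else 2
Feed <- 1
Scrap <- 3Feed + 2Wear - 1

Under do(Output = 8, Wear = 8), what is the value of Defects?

1

Setting Output = 8, Wear = 8 by intervention discards those variables' equations.
Defects = min(Feed, Wear)  [with Feed=1, Wear=8]  = 1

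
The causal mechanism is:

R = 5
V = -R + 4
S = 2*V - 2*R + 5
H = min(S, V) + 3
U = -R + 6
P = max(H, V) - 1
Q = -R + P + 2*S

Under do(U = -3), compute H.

-4

The intervention breaks the incoming arrows to U: U = -R + 6 no longer applies, and U = -3.
Since H is not a descendant of the intervened variable, it is unaffected.
V = -R + 4  [with R=5]  = -1
S = 2*V - 2*R + 5  [with V=-1, R=5]  = -7
H = min(S, V) + 3  [with S=-7, V=-1]  = -4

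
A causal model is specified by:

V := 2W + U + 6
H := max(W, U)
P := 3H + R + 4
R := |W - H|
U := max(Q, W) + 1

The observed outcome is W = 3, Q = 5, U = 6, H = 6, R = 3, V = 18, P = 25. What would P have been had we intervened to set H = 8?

The intervention breaks the incoming arrows to H: H := max(W, U) no longer applies, and H = 8.
R = |W - H|  [with W=3, H=8]  = 5
P = 3H + R + 4  [with H=8, R=5]  = 33

33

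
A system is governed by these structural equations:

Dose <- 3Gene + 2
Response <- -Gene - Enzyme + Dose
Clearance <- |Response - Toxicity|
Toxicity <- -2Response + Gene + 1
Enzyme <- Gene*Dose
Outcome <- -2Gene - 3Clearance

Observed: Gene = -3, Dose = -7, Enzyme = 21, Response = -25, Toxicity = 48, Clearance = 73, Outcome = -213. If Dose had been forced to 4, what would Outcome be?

Under do(Dose=4), the mechanism Dose <- 3Gene + 2 is discarded; Dose is fixed at 4.
Enzyme = Gene*Dose  [with Gene=-3, Dose=4]  = -12
Response = -Gene - Enzyme + Dose  [with Gene=-3, Enzyme=-12, Dose=4]  = 19
Toxicity = -2Response + Gene + 1  [with Response=19, Gene=-3]  = -40
Clearance = |Response - Toxicity|  [with Response=19, Toxicity=-40]  = 59
Outcome = -2Gene - 3Clearance  [with Gene=-3, Clearance=59]  = -171

-171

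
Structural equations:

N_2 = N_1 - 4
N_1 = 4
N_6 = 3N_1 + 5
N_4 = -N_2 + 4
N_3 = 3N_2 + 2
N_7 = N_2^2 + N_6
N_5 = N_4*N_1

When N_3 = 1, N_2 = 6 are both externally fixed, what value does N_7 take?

The joint intervention fixes N_3 = 1, N_2 = 6, removing each variable's own equation.
N_6 = 3N_1 + 5  [with N_1=4]  = 17
N_7 = N_2^2 + N_6  [with N_2=6, N_6=17]  = 53

53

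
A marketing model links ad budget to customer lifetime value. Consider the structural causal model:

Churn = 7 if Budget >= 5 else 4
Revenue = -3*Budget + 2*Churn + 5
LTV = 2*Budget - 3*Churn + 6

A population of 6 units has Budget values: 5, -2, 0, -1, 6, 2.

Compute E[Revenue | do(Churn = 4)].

The intervention sets Churn=4 in all 6 units regardless of Budget. Recomputing Revenue per unit gives -2, 19, 13, 16, -5, 7; average 8.

8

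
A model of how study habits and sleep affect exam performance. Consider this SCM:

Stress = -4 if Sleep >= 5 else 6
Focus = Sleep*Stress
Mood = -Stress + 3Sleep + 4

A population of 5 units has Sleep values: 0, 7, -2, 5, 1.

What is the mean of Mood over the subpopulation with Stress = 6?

Observing Stress=6 restricts to units where Stress's equation naturally yields 6: Sleep ∈ {0, -2, 1}. In that subpopulation Mood = -2, -8, 1, mean -3.

-3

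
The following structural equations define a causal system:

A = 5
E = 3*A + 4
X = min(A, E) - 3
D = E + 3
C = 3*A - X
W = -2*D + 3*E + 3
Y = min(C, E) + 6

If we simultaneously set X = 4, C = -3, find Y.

Under do(X = 4, C = -3), each intervened variable's structural equation is replaced by its fixed value.
E = 3*A + 4  [with A=5]  = 19
Y = min(C, E) + 6  [with C=-3, E=19]  = 3

3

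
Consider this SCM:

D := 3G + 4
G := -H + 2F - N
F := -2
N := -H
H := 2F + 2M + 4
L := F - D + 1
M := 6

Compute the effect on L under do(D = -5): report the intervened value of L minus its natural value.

-3

Intervening sets D = -5 and removes its equation (D := 3G + 4).
L = F - D + 1  [with F=-2, D=-5]  = 4
Without intervention: H = 2F + 2M + 4  [with F=-2, M=6]  = 12; N = -H  [with H=12]  = -12; G = -H + 2F - N  [with H=12, F=-2, N=-12]  = -4; D = 3G + 4  [with G=-4]  = -8; L = F - D + 1  [with F=-2, D=-8]  = 7.
Change = 4 − 7 = -3.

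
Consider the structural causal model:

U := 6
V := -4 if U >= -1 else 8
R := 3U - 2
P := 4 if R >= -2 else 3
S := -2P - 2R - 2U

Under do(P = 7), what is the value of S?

-58

Intervening sets P = 7 and removes its equation (P := 4 if R >= -2 else 3).
R = 3U - 2  [with U=6]  = 16
S = -2P - 2R - 2U  [with P=7, R=16, U=6]  = -58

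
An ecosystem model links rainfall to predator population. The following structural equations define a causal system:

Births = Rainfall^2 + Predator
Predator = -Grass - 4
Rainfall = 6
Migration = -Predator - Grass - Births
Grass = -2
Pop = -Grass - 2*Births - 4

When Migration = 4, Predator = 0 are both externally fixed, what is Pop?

The joint intervention fixes Migration = 4, Predator = 0, removing each variable's own equation.
Births = Rainfall^2 + Predator  [with Rainfall=6, Predator=0]  = 36
Pop = -Grass - 2*Births - 4  [with Grass=-2, Births=36]  = -74

-74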